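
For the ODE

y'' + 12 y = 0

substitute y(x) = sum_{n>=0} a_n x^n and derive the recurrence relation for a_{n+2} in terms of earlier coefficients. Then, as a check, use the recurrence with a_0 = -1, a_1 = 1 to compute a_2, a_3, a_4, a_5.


Substitute y = sum_n a_n x^n into y'' + (const) y = 0.
y''(x) = sum_{n>=0} (n+2)(n+1) a_{n+2} x^n.
The ODE becomes sum_n [(n+2)(n+1) a_{n+2} + 12 a_n] x^n = 0.
Setting each coefficient to zero gives the recurrence:
  (n+2)(n+1) a_{n+2} + 12 a_n = 0,
  a_{n+2} = -12 / ((n+1)(n+2)) a_n.

Check with a_0 = -1, a_1 = 1 (apply the recurrence for n = 0, 1, 2, 3): a_0 = -1, a_1 = 1, a_2 = 6, a_3 = -2, a_4 = -6, a_5 = 6/5.

a_{n+2} = -12/((n+1)(n+2)) * a_n; check: a_0 = -1, a_1 = 1, a_2 = 6, a_3 = -2, a_4 = -6, a_5 = 6/5


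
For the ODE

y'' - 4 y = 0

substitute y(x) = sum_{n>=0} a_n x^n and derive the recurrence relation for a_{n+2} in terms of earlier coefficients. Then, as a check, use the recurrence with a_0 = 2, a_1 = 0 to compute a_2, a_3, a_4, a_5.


Substitute y = sum_n a_n x^n into y'' + (const) y = 0.
y''(x) = sum_{n>=0} (n+2)(n+1) a_{n+2} x^n.
The ODE becomes sum_n [(n+2)(n+1) a_{n+2} - 4 a_n] x^n = 0.
Setting each coefficient to zero gives the recurrence:
  (n+2)(n+1) a_{n+2} - 4 a_n = 0,
  a_{n+2} = 4 / ((n+1)(n+2)) a_n.

Check with a_0 = 2, a_1 = 0 (apply the recurrence for n = 0, 1, 2, 3): a_0 = 2, a_1 = 0, a_2 = 4, a_3 = 0, a_4 = 4/3, a_5 = 0.

a_{n+2} = 4/((n+1)(n+2)) * a_n; check: a_0 = 2, a_1 = 0, a_2 = 4, a_3 = 0, a_4 = 4/3, a_5 = 0


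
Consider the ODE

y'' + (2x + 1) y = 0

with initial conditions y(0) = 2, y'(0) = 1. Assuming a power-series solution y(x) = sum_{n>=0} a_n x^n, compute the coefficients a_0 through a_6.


Ansatz: y(x) = sum_{n>=0} a_n x^n, so y'(x) = sum_{n>=1} n a_n x^(n-1) and y''(x) = sum_{n>=2} n(n-1) a_n x^(n-2).
Substitute into P(x) y'' + Q(x) y' + R(x) y = 0 with P(x) = 1, Q(x) = 0, R(x) = 2x + 1, and match powers of x.
Initial conditions: a_0 = 2, a_1 = 1.
Setting the coefficient of each power of x to zero and solving order by order (substituting the coefficients already found):
  x^0: 2 a_2 + a_0 = 0  ->  2 a_2 = -a_0 = -2  ->  a_2 = -1
  x^1: 6 a_3 + a_1 + 2 a_0 = 0  ->  6 a_3 = -a_1 - 2 a_0 = -5  ->  a_3 = -5/6
  x^2: 12 a_4 + a_2 + 2 a_1 = 0  ->  12 a_4 = -a_2 - 2 a_1 = -1  ->  a_4 = -1/12
  x^3: 20 a_5 + a_3 + 2 a_2 = 0  ->  20 a_5 = -a_3 - 2 a_2 = 17/6  ->  a_5 = 17/120
  x^4: 30 a_6 + a_4 + 2 a_3 = 0  ->  30 a_6 = -a_4 - 2 a_3 = 7/4  ->  a_6 = 7/120
Truncated series: y(x) = 2 + x - x^2 - (5/6) x^3 - (1/12) x^4 + (17/120) x^5 + (7/120) x^6 + O(x^7).

a_0 = 2; a_1 = 1; a_2 = -1; a_3 = -5/6; a_4 = -1/12; a_5 = 17/120; a_6 = 7/120


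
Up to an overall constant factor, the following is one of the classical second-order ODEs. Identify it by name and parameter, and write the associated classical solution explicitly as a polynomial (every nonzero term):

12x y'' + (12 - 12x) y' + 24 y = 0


All three coefficients share the factor 12; dividing through by 12 gives  x y'' + (1 - x) y' + 2 y = 0.
This matches the Laguerre equation x y'' + (1 - x) y' + n y = 0 with n = 2; the polynomial solution is L_2(x).
With y = sum_k a_k x^k, matching x^k gives (k+1)k a_{k+1} + (k+1) a_{k+1} - k a_k + n a_k = 0, i.e. (k+1)^2 a_{k+1} = (k - n) a_k = (k - 2) a_k. The right side vanishes at k = 2, so the series terminates at degree 2.
Standard normalization L_n(0) = 1 gives a_0 = 1. Work upward with a_{k+1} = (k - 2) a_k / (k+1)^2:
  a_1 = (0 - 2)(1) / 1^2 = -2/1 = -2
  a_2 = (1 - 2)(-2) / 2^2 = 2/4 = 1/2
Hence L_2(x) = x^2/2 - 2 x + 1.

L_2(x); series = x^2/2 - 2 x + 1


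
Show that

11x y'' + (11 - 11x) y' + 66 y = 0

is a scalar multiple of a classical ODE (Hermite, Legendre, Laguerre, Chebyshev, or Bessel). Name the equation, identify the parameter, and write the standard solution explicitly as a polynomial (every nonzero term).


All three coefficients share the factor 11; dividing through by 11 gives  x y'' + (1 - x) y' + 6 y = 0.
This matches the Laguerre equation x y'' + (1 - x) y' + n y = 0 with n = 6; the polynomial solution is L_6(x).
With y = sum_k a_k x^k, matching x^k gives (k+1)k a_{k+1} + (k+1) a_{k+1} - k a_k + n a_k = 0, i.e. (k+1)^2 a_{k+1} = (k - n) a_k = (k - 6) a_k. The right side vanishes at k = 6, so the series terminates at degree 6.
Standard normalization L_n(0) = 1 gives a_0 = 1. Work upward with a_{k+1} = (k - 6) a_k / (k+1)^2:
  a_1 = (0 - 6)(1) / 1^2 = -6/1 = -6
  a_2 = (1 - 6)(-6) / 2^2 = 30/4 = 15/2
  a_3 = (2 - 6)(15/2) / 3^2 = -30/9 = -10/3
  a_4 = (3 - 6)(-10/3) / 4^2 = 10/16 = 5/8
  a_5 = (4 - 6)(5/8) / 5^2 = (-5/4)/25 = -1/20
  a_6 = (5 - 6)(-1/20) / 6^2 = (1/20)/36 = 1/720
Hence L_6(x) = x^6/720 - x^5/20 + 5 x^4/8 - 10 x^3/3 + 15 x^2/2 - 6 x + 1.

L_6(x); series = x^6/720 - x^5/20 + 5 x^4/8 - 10 x^3/3 + 15 x^2/2 - 6 x + 1


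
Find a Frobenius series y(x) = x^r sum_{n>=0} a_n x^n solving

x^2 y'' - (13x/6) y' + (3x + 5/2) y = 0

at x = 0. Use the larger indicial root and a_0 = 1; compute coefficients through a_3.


Write in Frobenius form y'' + (p(x)/x) y' + (q(x)/x^2) y = 0:
  p(x) = -13/6,  q(x) = 3x + 5/2.
Indicial equation: r(r-1) + (-13/6) r + (5/2) = 0 -> roots r_1 = 5/3, r_2 = 3/2.
Take r = r_1 = 5/3. Let y(x) = x^r sum_{n>=0} a_n x^n with a_0 = 1.
Substitute y = x^r sum a_n x^n and match x^{r+n}. The recurrence is
  D(n) a_n + 3 a_{n-1} = 0,  where D(n) = (r+n)(r+n-1) + (-13/6)(r+n) + (5/2).
  a_n = -3 / D(n) * a_{n-1}.
Since the indicial polynomial factors as (r - r_1)(r - r_2), D(n) = (r_1 + n - r_1)(r_1 + n - r_2) = n(n + 1/6).
Evaluating step by step (a_0 = 1):
  n = 1: D(1) = 1(1 + 1/6) = 7/6; numerator = -3(1) = -3; a_1 = (-3)/(7/6) = -18/7
  n = 2: D(2) = 2(2 + 1/6) = 13/3; numerator = -3(-18/7) = 54/7; a_2 = (54/7)/(13/3) = 162/91
  n = 3: D(3) = 3(3 + 1/6) = 19/2; numerator = -3(162/91) = -486/91; a_3 = (-486/91)/(19/2) = -972/1729

r = 5/3; a_0 = 1; a_1 = -18/7; a_2 = 162/91; a_3 = -972/1729


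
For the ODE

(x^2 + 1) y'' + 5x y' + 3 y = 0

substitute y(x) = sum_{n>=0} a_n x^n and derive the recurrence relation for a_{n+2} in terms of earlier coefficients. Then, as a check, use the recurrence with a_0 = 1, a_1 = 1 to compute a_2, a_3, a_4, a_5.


Substitute y = sum_n a_n x^n.
(1 + 1 x^2) y'' contributes (n+2)(n+1) a_{n+2} + n(n-1) a_n at x^n.
5 x y'(x) contributes 5 n a_n at x^n.
3 y(x) contributes 3 a_n at x^n.
Matching x^n: (n+2)(n+1) a_{n+2} + (n(n-1) + 5 n + 3) a_n = 0.
Thus a_{n+2} = (-n(n-1) - 5 n - 3) / ((n+1)(n+2)) * a_n.

Check with a_0 = 1, a_1 = 1 (apply the recurrence for n = 0, 1, 2, 3): a_0 = 1, a_1 = 1, a_2 = -3/2, a_3 = -4/3, a_4 = 15/8, a_5 = 8/5.

a_(n+2) = (-n(n-1) - 5 n - 3) / ((n+1)(n+2)) * a_n; check: a_0 = 1, a_1 = 1, a_2 = -3/2, a_3 = -4/3, a_4 = 15/8, a_5 = 8/5


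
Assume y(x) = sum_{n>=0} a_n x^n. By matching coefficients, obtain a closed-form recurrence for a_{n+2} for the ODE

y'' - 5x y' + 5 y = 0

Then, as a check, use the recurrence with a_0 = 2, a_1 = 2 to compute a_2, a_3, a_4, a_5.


Substitute y = sum_n a_n x^n.
y''(x) has coefficient (n+2)(n+1) a_{n+2} at x^n;
-5 x y'(x) has coefficient -5 n a_n at x^n (shift);
5 y(x) has coefficient 5 a_n at x^n.
Matching x^n: (n+2)(n+1) a_{n+2} + (-5n + 5) a_n = 0.
Thus a_{n+2} = (5n - 5) / ((n+1)(n+2)) * a_n.

Check with a_0 = 2, a_1 = 2 (apply the recurrence for n = 0, 1, 2, 3): a_0 = 2, a_1 = 2, a_2 = -5, a_3 = 0, a_4 = -25/12, a_5 = 0.

a_(n+2) = (5n - 5) / ((n+1)(n+2)) * a_n; check: a_0 = 2, a_1 = 2, a_2 = -5, a_3 = 0, a_4 = -25/12, a_5 = 0


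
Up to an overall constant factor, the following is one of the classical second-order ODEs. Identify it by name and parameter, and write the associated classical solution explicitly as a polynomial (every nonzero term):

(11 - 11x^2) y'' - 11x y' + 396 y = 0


All three coefficients share the factor 11; dividing through by 11 gives  (1 - x^2) y'' - x y' + 36 y = 0.
This matches the Chebyshev equation (1 - x^2) y'' - x y' + n^2 y = 0 (note the -x y' term, not -2x y') with n^2 = 36, so n = 6; the polynomial solution is T_6(x).
With y = sum_k a_k x^k, matching x^k gives (k+2)(k+1) a_{k+2} = (k^2 - n^2) a_k = (k - 6)(k + 6) a_k. The right side vanishes at k = 6, so the series with the parity of 6 terminates at degree 6.
Standard normalization: leading coefficient of T_n is 2^(n-1), so a_6 = 2^5 = 32. Work downward with a_k = (k+1)(k+2) a_{k+2} / ((k - 6)(k + 6)):
  a_4 = (5)(6)(32) / ((4 - 6)(4 + 6)) = 960/(-20) = -48
  a_2 = (3)(4)(-48) / ((2 - 6)(2 + 6)) = -576/(-32) = 18
  a_0 = (1)(2)(18) / ((0 - 6)(0 + 6)) = 36/(-36) = -1
Hence T_6(x) = 32 x^6 - 48 x^4 + 18 x^2 - 1.

T_6(x); series = 32 x^6 - 48 x^4 + 18 x^2 - 1


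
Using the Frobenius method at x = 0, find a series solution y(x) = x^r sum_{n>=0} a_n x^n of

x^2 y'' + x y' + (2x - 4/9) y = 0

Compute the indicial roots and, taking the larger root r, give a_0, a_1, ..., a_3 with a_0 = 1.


Write in Frobenius form y'' + (p(x)/x) y' + (q(x)/x^2) y = 0:
  p(x) = 1,  q(x) = 2x - 4/9.
Indicial equation: r(r-1) + (1) r + (-4/9) = 0 -> roots r_1 = 2/3, r_2 = -2/3.
Take r = r_1 = 2/3. Let y(x) = x^r sum_{n>=0} a_n x^n with a_0 = 1.
Substitute y = x^r sum a_n x^n and match x^{r+n}. The recurrence is
  D(n) a_n + 2 a_{n-1} = 0,  where D(n) = (r+n)(r+n-1) + (1)(r+n) + (-4/9).
  a_n = -2 / D(n) * a_{n-1}.
Since the indicial polynomial factors as (r - r_1)(r - r_2), D(n) = (r_1 + n - r_1)(r_1 + n - r_2) = n(n + 4/3).
Evaluating step by step (a_0 = 1):
  n = 1: D(1) = 1(1 + 4/3) = 7/3; numerator = -2(1) = -2; a_1 = (-2)/(7/3) = -6/7
  n = 2: D(2) = 2(2 + 4/3) = 20/3; numerator = -2(-6/7) = 12/7; a_2 = (12/7)/(20/3) = 9/35
  n = 3: D(3) = 3(3 + 4/3) = 13; numerator = -2(9/35) = -18/35; a_3 = (-18/35)/(13) = -18/455

r = 2/3; a_0 = 1; a_1 = -6/7; a_2 = 9/35; a_3 = -18/455


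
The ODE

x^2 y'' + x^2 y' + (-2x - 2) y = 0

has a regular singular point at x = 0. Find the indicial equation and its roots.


Divide by x^2 to reach normal form y'' + P_1(x) y' + P_2(x) y = 0 with P_1(x) = 1 and P_2(x) = -2/x - 2/x^2.
x = 0 is a singular point because the y-coefficient -2/x - 2/x^2 has a pole at x = 0.
It is a regular singular point because x P_1(x) = p(x) = x and x^2 P_2(x) = q(x) = -2x - 2 are polynomials, hence analytic at x = 0.
p(0) = 0,  q(0) = -2.
Indicial equation: r(r-1) + p(0) r + q(0) = 0, i.e. r^2 + (p(0) - 1) r + q(0) = 0, i.e. r^2 - 1 r - 2 = 0.
Discriminant: (-1)^2 - 4(-2) = 9, so r = (1 ± 3)/2.
Solving: r_1 = 2, r_2 = -1.

indicial: r^2 - 1 r - 2 = 0; roots r_1 = 2, r_2 = -1


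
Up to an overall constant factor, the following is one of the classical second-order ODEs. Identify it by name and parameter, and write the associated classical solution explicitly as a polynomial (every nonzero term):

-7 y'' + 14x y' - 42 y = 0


All three coefficients share the factor -7; dividing through by -7 gives  y'' - 2x y' + 6 y = 0.
This matches the Hermite equation y'' - 2x y' + 2n y = 0 with 2n = 6, so n = 3; the polynomial solution is H_3(x).
With y = sum_k a_k x^k, matching x^k gives (k+2)(k+1) a_{k+2} = 2(k - n) a_k = 2(k - 3) a_k. The right side vanishes at k = 3, so the series with the parity of 3 terminates at degree 3.
Standard normalization: leading coefficient of H_n is 2^n, so a_3 = 2^3 = 8. Work downward with a_k = (k+1)(k+2) a_{k+2} / (2(k - n)):
  a_1 = (2)(3)(8) / (2(1 - 3)) = 48/(-4) = -12
Hence H_3(x) = 8 x^3 - 12 x.

H_3(x); series = 8 x^3 - 12 x


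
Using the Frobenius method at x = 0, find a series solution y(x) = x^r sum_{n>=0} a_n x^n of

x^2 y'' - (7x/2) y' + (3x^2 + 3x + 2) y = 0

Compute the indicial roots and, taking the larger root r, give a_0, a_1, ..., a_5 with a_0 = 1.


Write in Frobenius form y'' + (p(x)/x) y' + (q(x)/x^2) y = 0:
  p(x) = -7/2,  q(x) = 3x^2 + 3x + 2.
Indicial equation: r(r-1) + (-7/2) r + (2) = 0 -> roots r_1 = 4, r_2 = 1/2.
Take r = r_1 = 4. Let y(x) = x^r sum_{n>=0} a_n x^n with a_0 = 1.
Substitute y = x^r sum a_n x^n and match x^{r+n}. The recurrence is
  D(n) a_n + 3 a_{n-1} + 3 a_{n-2} = 0,  where D(n) = (r+n)(r+n-1) + (-7/2)(r+n) + (2).
  a_n = [-3 a_{n-1} - 3 a_{n-2}] / D(n).
Since the indicial polynomial factors as (r - r_1)(r - r_2), D(n) = (r_1 + n - r_1)(r_1 + n - r_2) = n(n + 7/2).
Evaluating step by step (a_0 = 1):
  n = 1: D(1) = 1(1 + 7/2) = 9/2; numerator = -3(1) = -3; a_1 = (-3)/(9/2) = -2/3
  n = 2: D(2) = 2(2 + 7/2) = 11; numerator = -3(-2/3) - 3(1) = -1; a_2 = (-1)/(11) = -1/11
  n = 3: D(3) = 3(3 + 7/2) = 39/2; numerator = -3(-1/11) - 3(-2/3) = 25/11; a_3 = (25/11)/(39/2) = 50/429
  n = 4: D(4) = 4(4 + 7/2) = 30; numerator = -3(50/429) - 3(-1/11) = -1/13; a_4 = (-1/13)/(30) = -1/390
  n = 5: D(5) = 5(5 + 7/2) = 85/2; numerator = -3(-1/390) - 3(50/429) = -489/1430; a_5 = (-489/1430)/(85/2) = -489/60775

r = 4; a_0 = 1; a_1 = -2/3; a_2 = -1/11; a_3 = 50/429; a_4 = -1/390; a_5 = -489/60775


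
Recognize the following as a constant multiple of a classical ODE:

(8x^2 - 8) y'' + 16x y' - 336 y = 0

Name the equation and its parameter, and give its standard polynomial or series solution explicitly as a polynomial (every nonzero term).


All three coefficients share the factor -8; dividing through by -8 gives  (1 - x^2) y'' - 2x y' + 42 y = 0.
This matches the Legendre equation (1 - x^2) y'' - 2x y' + n(n+1) y = 0 (note the -2x y' term) with n(n+1) = 42, so n = 6; the polynomial solution is P_6(x).
With y = sum_k a_k x^k, matching x^k gives (k+2)(k+1) a_{k+2} = [k(k+1) - n(n+1)] a_k = (k - 6)(k + 7) a_k. The right side vanishes at k = 6, so the series with the parity of 6 terminates at degree 6.
Standard normalization (P_n(1) = 1): leading coefficient (2n)!/(2^n (n!)^2) = 479001600/(64*518400) = 231/16, so a_6 = 231/16. Work downward with a_k = (k+1)(k+2) a_{k+2} / ((k - 6)(k + 7)):
  a_4 = (5)(6)(231/16) / ((4 - 6)(4 + 7)) = (3465/8)/(-22) = -315/16
  a_2 = (3)(4)(-315/16) / ((2 - 6)(2 + 7)) = (-945/4)/(-36) = 105/16
  a_0 = (1)(2)(105/16) / ((0 - 6)(0 + 7)) = (105/8)/(-42) = -5/16
Hence P_6(x) = 231 x^6/16 - 315 x^4/16 + 105 x^2/16 - 5/16.

P_6(x); series = 231 x^6/16 - 315 x^4/16 + 105 x^2/16 - 5/16


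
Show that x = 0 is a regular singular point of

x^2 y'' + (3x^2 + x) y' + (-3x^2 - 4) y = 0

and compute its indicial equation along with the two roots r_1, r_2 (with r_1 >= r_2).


Divide by x^2 to reach normal form y'' + P_1(x) y' + P_2(x) y = 0 with P_1(x) = 3 + 1/x and P_2(x) = -3 - 4/x^2.
x = 0 is a singular point because the y'-coefficient 3 + 1/x has a pole at x = 0 and the y-coefficient -3 - 4/x^2 has a pole at x = 0.
It is a regular singular point because x P_1(x) = p(x) = 3x + 1 and x^2 P_2(x) = q(x) = -3x^2 - 4 are polynomials, hence analytic at x = 0.
p(0) = 1,  q(0) = -4.
Indicial equation: r(r-1) + p(0) r + q(0) = 0, i.e. r^2 + (p(0) - 1) r + q(0) = 0, i.e. r^2 - 4 = 0.
Discriminant: (0)^2 - 4(-4) = 16, so r = (0 ± 4)/2.
Solving: r_1 = 2, r_2 = -2.

indicial: r^2 - 4 = 0; roots r_1 = 2, r_2 = -2


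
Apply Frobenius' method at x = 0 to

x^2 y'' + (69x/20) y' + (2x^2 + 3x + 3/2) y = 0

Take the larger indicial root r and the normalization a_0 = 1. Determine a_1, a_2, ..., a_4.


Write in Frobenius form y'' + (p(x)/x) y' + (q(x)/x^2) y = 0:
  p(x) = 69/20,  q(x) = 2x^2 + 3x + 3/2.
Indicial equation: r(r-1) + (69/20) r + (3/2) = 0 -> roots r_1 = -6/5, r_2 = -5/4.
Take r = r_1 = -6/5. Let y(x) = x^r sum_{n>=0} a_n x^n with a_0 = 1.
Substitute y = x^r sum a_n x^n and match x^{r+n}. The recurrence is
  D(n) a_n + 3 a_{n-1} + 2 a_{n-2} = 0,  where D(n) = (r+n)(r+n-1) + (69/20)(r+n) + (3/2).
  a_n = [-3 a_{n-1} - 2 a_{n-2}] / D(n).
Since the indicial polynomial factors as (r - r_1)(r - r_2), D(n) = (r_1 + n - r_1)(r_1 + n - r_2) = n(n + 1/20).
Evaluating step by step (a_0 = 1):
  n = 1: D(1) = 1(1 + 1/20) = 21/20; numerator = -3(1) = -3; a_1 = (-3)/(21/20) = -20/7
  n = 2: D(2) = 2(2 + 1/20) = 41/10; numerator = -3(-20/7) - 2(1) = 46/7; a_2 = (46/7)/(41/10) = 460/287
  n = 3: D(3) = 3(3 + 1/20) = 183/20; numerator = -3(460/287) - 2(-20/7) = 260/287; a_3 = (260/287)/(183/20) = 5200/52521
  n = 4: D(4) = 4(4 + 1/20) = 81/5; numerator = -3(5200/52521) - 2(460/287) = -8760/2501; a_4 = (-8760/2501)/(81/5) = -14600/67527

r = -6/5; a_0 = 1; a_1 = -20/7; a_2 = 460/287; a_3 = 5200/52521; a_4 = -14600/67527


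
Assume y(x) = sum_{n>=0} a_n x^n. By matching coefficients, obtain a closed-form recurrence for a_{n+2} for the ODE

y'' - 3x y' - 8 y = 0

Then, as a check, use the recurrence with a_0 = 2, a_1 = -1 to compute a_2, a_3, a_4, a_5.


Substitute y = sum_n a_n x^n.
y''(x) has coefficient (n+2)(n+1) a_{n+2} at x^n;
-3 x y'(x) has coefficient -3 n a_n at x^n (shift);
-8 y(x) has coefficient -8 a_n at x^n.
Matching x^n: (n+2)(n+1) a_{n+2} + (-3n - 8) a_n = 0.
Thus a_{n+2} = (3n + 8) / ((n+1)(n+2)) * a_n.

Check with a_0 = 2, a_1 = -1 (apply the recurrence for n = 0, 1, 2, 3): a_0 = 2, a_1 = -1, a_2 = 8, a_3 = -11/6, a_4 = 28/3, a_5 = -187/120.

a_(n+2) = (3n + 8) / ((n+1)(n+2)) * a_n; check: a_0 = 2, a_1 = -1, a_2 = 8, a_3 = -11/6, a_4 = 28/3, a_5 = -187/120


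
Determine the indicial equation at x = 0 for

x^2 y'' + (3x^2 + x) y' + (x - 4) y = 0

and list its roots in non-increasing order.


Divide by x^2 to reach normal form y'' + P_1(x) y' + P_2(x) y = 0 with P_1(x) = 3 + 1/x and P_2(x) = 1/x - 4/x^2.
x = 0 is a singular point because the y'-coefficient 3 + 1/x has a pole at x = 0 and the y-coefficient 1/x - 4/x^2 has a pole at x = 0.
It is a regular singular point because x P_1(x) = p(x) = 3x + 1 and x^2 P_2(x) = q(x) = x - 4 are polynomials, hence analytic at x = 0.
p(0) = 1,  q(0) = -4.
Indicial equation: r(r-1) + p(0) r + q(0) = 0, i.e. r^2 + (p(0) - 1) r + q(0) = 0, i.e. r^2 - 4 = 0.
Discriminant: (0)^2 - 4(-4) = 16, so r = (0 ± 4)/2.
Solving: r_1 = 2, r_2 = -2.

indicial: r^2 - 4 = 0; roots r_1 = 2, r_2 = -2


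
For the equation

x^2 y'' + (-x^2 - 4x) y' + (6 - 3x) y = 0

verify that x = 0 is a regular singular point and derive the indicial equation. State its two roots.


Divide by x^2 to reach normal form y'' + P_1(x) y' + P_2(x) y = 0 with P_1(x) = -1 - 4/x and P_2(x) = -3/x + 6/x^2.
x = 0 is a singular point because the y'-coefficient -1 - 4/x has a pole at x = 0 and the y-coefficient -3/x + 6/x^2 has a pole at x = 0.
It is a regular singular point because x P_1(x) = p(x) = -x - 4 and x^2 P_2(x) = q(x) = 6 - 3x are polynomials, hence analytic at x = 0.
p(0) = -4,  q(0) = 6.
Indicial equation: r(r-1) + p(0) r + q(0) = 0, i.e. r^2 + (p(0) - 1) r + q(0) = 0, i.e. r^2 - 5 r + 6 = 0.
Discriminant: (-5)^2 - 4(6) = 1, so r = (5 ± 1)/2.
Solving: r_1 = 3, r_2 = 2.

indicial: r^2 - 5 r + 6 = 0; roots r_1 = 3, r_2 = 2


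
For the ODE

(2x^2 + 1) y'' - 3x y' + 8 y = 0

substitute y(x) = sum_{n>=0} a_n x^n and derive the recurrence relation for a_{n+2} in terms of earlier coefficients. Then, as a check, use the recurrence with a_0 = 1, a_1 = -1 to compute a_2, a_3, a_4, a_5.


Substitute y = sum_n a_n x^n.
(1 + 2 x^2) y'' contributes (n+2)(n+1) a_{n+2} + 2 n(n-1) a_n at x^n.
-3 x y'(x) contributes -3 n a_n at x^n.
8 y(x) contributes 8 a_n at x^n.
Matching x^n: (n+2)(n+1) a_{n+2} + (2 n(n-1) - 3 n + 8) a_n = 0.
Thus a_{n+2} = (-2 n(n-1) + 3 n - 8) / ((n+1)(n+2)) * a_n.

Check with a_0 = 1, a_1 = -1 (apply the recurrence for n = 0, 1, 2, 3): a_0 = 1, a_1 = -1, a_2 = -4, a_3 = 5/6, a_4 = 2, a_5 = -11/24.

a_(n+2) = (-2 n(n-1) + 3 n - 8) / ((n+1)(n+2)) * a_n; check: a_0 = 1, a_1 = -1, a_2 = -4, a_3 = 5/6, a_4 = 2, a_5 = -11/24


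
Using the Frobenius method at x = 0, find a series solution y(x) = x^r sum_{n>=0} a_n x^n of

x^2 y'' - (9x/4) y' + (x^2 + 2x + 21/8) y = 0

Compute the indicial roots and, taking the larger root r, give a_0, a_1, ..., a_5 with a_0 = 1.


Write in Frobenius form y'' + (p(x)/x) y' + (q(x)/x^2) y = 0:
  p(x) = -9/4,  q(x) = x^2 + 2x + 21/8.
Indicial equation: r(r-1) + (-9/4) r + (21/8) = 0 -> roots r_1 = 7/4, r_2 = 3/2.
Take r = r_1 = 7/4. Let y(x) = x^r sum_{n>=0} a_n x^n with a_0 = 1.
Substitute y = x^r sum a_n x^n and match x^{r+n}. The recurrence is
  D(n) a_n + 2 a_{n-1} + 1 a_{n-2} = 0,  where D(n) = (r+n)(r+n-1) + (-9/4)(r+n) + (21/8).
  a_n = [-2 a_{n-1} - 1 a_{n-2}] / D(n).
Since the indicial polynomial factors as (r - r_1)(r - r_2), D(n) = (r_1 + n - r_1)(r_1 + n - r_2) = n(n + 1/4).
Evaluating step by step (a_0 = 1):
  n = 1: D(1) = 1(1 + 1/4) = 5/4; numerator = -2(1) = -2; a_1 = (-2)/(5/4) = -8/5
  n = 2: D(2) = 2(2 + 1/4) = 9/2; numerator = -2(-8/5) - 1(1) = 11/5; a_2 = (11/5)/(9/2) = 22/45
  n = 3: D(3) = 3(3 + 1/4) = 39/4; numerator = -2(22/45) - 1(-8/5) = 28/45; a_3 = (28/45)/(39/4) = 112/1755
  n = 4: D(4) = 4(4 + 1/4) = 17; numerator = -2(112/1755) - 1(22/45) = -1082/1755; a_4 = (-1082/1755)/(17) = -1082/29835
  n = 5: D(5) = 5(5 + 1/4) = 105/4; numerator = -2(-1082/29835) - 1(112/1755) = 4/459; a_5 = (4/459)/(105/4) = 16/48195

r = 7/4; a_0 = 1; a_1 = -8/5; a_2 = 22/45; a_3 = 112/1755; a_4 = -1082/29835; a_5 = 16/48195


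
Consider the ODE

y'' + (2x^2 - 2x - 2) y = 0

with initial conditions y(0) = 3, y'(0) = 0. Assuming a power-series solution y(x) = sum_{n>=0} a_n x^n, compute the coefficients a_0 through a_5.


Ansatz: y(x) = sum_{n>=0} a_n x^n, so y'(x) = sum_{n>=1} n a_n x^(n-1) and y''(x) = sum_{n>=2} n(n-1) a_n x^(n-2).
Substitute into P(x) y'' + Q(x) y' + R(x) y = 0 with P(x) = 1, Q(x) = 0, R(x) = 2x^2 - 2x - 2, and match powers of x.
Initial conditions: a_0 = 3, a_1 = 0.
Setting the coefficient of each power of x to zero and solving order by order (substituting the coefficients already found):
  x^0: 2 a_2 - 2 a_0 = 0  ->  2 a_2 = 2 a_0 = 6  ->  a_2 = 3
  x^1: 6 a_3 - 2 a_1 - 2 a_0 = 0  ->  6 a_3 = 2 a_1 + 2 a_0 = 6  ->  a_3 = 1
  x^2: 12 a_4 - 2 a_2 - 2 a_1 + 2 a_0 = 0  ->  12 a_4 = 2 a_2 + 2 a_1 - 2 a_0 = 0  ->  a_4 = 0
  x^3: 20 a_5 - 2 a_3 - 2 a_2 + 2 a_1 = 0  ->  20 a_5 = 2 a_3 + 2 a_2 - 2 a_1 = 8  ->  a_5 = 2/5
Truncated series: y(x) = 3 + 3 x^2 + x^3 + (2/5) x^5 + O(x^6).

a_0 = 3; a_1 = 0; a_2 = 3; a_3 = 1; a_4 = 0; a_5 = 2/5


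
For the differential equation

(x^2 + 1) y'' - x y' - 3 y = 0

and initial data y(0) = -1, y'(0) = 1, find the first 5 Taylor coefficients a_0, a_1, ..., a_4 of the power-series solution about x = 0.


Ansatz: y(x) = sum_{n>=0} a_n x^n, so y'(x) = sum_{n>=1} n a_n x^(n-1) and y''(x) = sum_{n>=2} n(n-1) a_n x^(n-2).
Substitute into P(x) y'' + Q(x) y' + R(x) y = 0 with P(x) = x^2 + 1, Q(x) = -x, R(x) = -3, and match powers of x.
Initial conditions: a_0 = -1, a_1 = 1.
Setting the coefficient of each power of x to zero and solving order by order (substituting the coefficients already found):
  x^0: 2 a_2 - 3 a_0 = 0  ->  2 a_2 = 3 a_0 = -3  ->  a_2 = -3/2
  x^1: 6 a_3 - 4 a_1 = 0  ->  6 a_3 = 4 a_1 = 4  ->  a_3 = 2/3
  x^2: 12 a_4 - 3 a_2 = 0  ->  12 a_4 = 3 a_2 = -9/2  ->  a_4 = -3/8
Truncated series: y(x) = -1 + x - (3/2) x^2 + (2/3) x^3 - (3/8) x^4 + O(x^5).

a_0 = -1; a_1 = 1; a_2 = -3/2; a_3 = 2/3; a_4 = -3/8


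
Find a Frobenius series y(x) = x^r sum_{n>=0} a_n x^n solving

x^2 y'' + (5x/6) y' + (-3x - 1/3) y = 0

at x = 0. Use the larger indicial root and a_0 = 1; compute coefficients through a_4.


Write in Frobenius form y'' + (p(x)/x) y' + (q(x)/x^2) y = 0:
  p(x) = 5/6,  q(x) = -3x - 1/3.
Indicial equation: r(r-1) + (5/6) r + (-1/3) = 0 -> roots r_1 = 2/3, r_2 = -1/2.
Take r = r_1 = 2/3. Let y(x) = x^r sum_{n>=0} a_n x^n with a_0 = 1.
Substitute y = x^r sum a_n x^n and match x^{r+n}. The recurrence is
  D(n) a_n - 3 a_{n-1} = 0,  where D(n) = (r+n)(r+n-1) + (5/6)(r+n) + (-1/3).
  a_n = 3 / D(n) * a_{n-1}.
Since the indicial polynomial factors as (r - r_1)(r - r_2), D(n) = (r_1 + n - r_1)(r_1 + n - r_2) = n(n + 7/6).
Evaluating step by step (a_0 = 1):
  n = 1: D(1) = 1(1 + 7/6) = 13/6; numerator = 3(1) = 3; a_1 = (3)/(13/6) = 18/13
  n = 2: D(2) = 2(2 + 7/6) = 19/3; numerator = 3(18/13) = 54/13; a_2 = (54/13)/(19/3) = 162/247
  n = 3: D(3) = 3(3 + 7/6) = 25/2; numerator = 3(162/247) = 486/247; a_3 = (486/247)/(25/2) = 972/6175
  n = 4: D(4) = 4(4 + 7/6) = 62/3; numerator = 3(972/6175) = 2916/6175; a_4 = (2916/6175)/(62/3) = 4374/191425

r = 2/3; a_0 = 1; a_1 = 18/13; a_2 = 162/247; a_3 = 972/6175; a_4 = 4374/191425


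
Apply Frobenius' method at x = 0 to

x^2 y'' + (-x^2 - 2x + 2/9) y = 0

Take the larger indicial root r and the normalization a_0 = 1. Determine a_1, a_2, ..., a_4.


Write in Frobenius form y'' + (p(x)/x) y' + (q(x)/x^2) y = 0:
  p(x) = 0,  q(x) = -x^2 - 2x + 2/9.
Indicial equation: r(r-1) + (0) r + (2/9) = 0 -> roots r_1 = 2/3, r_2 = 1/3.
Take r = r_1 = 2/3. Let y(x) = x^r sum_{n>=0} a_n x^n with a_0 = 1.
Substitute y = x^r sum a_n x^n and match x^{r+n}. The recurrence is
  D(n) a_n - 2 a_{n-1} - 1 a_{n-2} = 0,  where D(n) = (r+n)(r+n-1) + (0)(r+n) + (2/9).
  a_n = [2 a_{n-1} + 1 a_{n-2}] / D(n).
Since the indicial polynomial factors as (r - r_1)(r - r_2), D(n) = (r_1 + n - r_1)(r_1 + n - r_2) = n(n + 1/3).
Evaluating step by step (a_0 = 1):
  n = 1: D(1) = 1(1 + 1/3) = 4/3; numerator = 2(1) = 2; a_1 = (2)/(4/3) = 3/2
  n = 2: D(2) = 2(2 + 1/3) = 14/3; numerator = 2(3/2) + 1(1) = 4; a_2 = (4)/(14/3) = 6/7
  n = 3: D(3) = 3(3 + 1/3) = 10; numerator = 2(6/7) + 1(3/2) = 45/14; a_3 = (45/14)/(10) = 9/28
  n = 4: D(4) = 4(4 + 1/3) = 52/3; numerator = 2(9/28) + 1(6/7) = 3/2; a_4 = (3/2)/(52/3) = 9/104

r = 2/3; a_0 = 1; a_1 = 3/2; a_2 = 6/7; a_3 = 9/28; a_4 = 9/104


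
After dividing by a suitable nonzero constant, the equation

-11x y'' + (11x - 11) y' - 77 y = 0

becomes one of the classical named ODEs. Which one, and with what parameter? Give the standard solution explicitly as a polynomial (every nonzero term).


All three coefficients share the factor -11; dividing through by -11 gives  x y'' + (1 - x) y' + 7 y = 0.
This matches the Laguerre equation x y'' + (1 - x) y' + n y = 0 with n = 7; the polynomial solution is L_7(x).
With y = sum_k a_k x^k, matching x^k gives (k+1)k a_{k+1} + (k+1) a_{k+1} - k a_k + n a_k = 0, i.e. (k+1)^2 a_{k+1} = (k - n) a_k = (k - 7) a_k. The right side vanishes at k = 7, so the series terminates at degree 7.
Standard normalization L_n(0) = 1 gives a_0 = 1. Work upward with a_{k+1} = (k - 7) a_k / (k+1)^2:
  a_1 = (0 - 7)(1) / 1^2 = -7/1 = -7
  a_2 = (1 - 7)(-7) / 2^2 = 42/4 = 21/2
  a_3 = (2 - 7)(21/2) / 3^2 = (-105/2)/9 = -35/6
  a_4 = (3 - 7)(-35/6) / 4^2 = (70/3)/16 = 35/24
  a_5 = (4 - 7)(35/24) / 5^2 = (-35/8)/25 = -7/40
  a_6 = (5 - 7)(-7/40) / 6^2 = (7/20)/36 = 7/720
  a_7 = (6 - 7)(7/720) / 7^2 = (-7/720)/49 = -1/5040
Hence L_7(x) = -x^7/5040 + 7 x^6/720 - 7 x^5/40 + 35 x^4/24 - 35 x^3/6 + 21 x^2/2 - 7 x + 1.

L_7(x); series = -x^7/5040 + 7 x^6/720 - 7 x^5/40 + 35 x^4/24 - 35 x^3/6 + 21 x^2/2 - 7 x + 1


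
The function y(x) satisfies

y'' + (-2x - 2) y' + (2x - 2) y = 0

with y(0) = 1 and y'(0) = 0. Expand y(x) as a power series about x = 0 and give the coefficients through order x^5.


Ansatz: y(x) = sum_{n>=0} a_n x^n, so y'(x) = sum_{n>=1} n a_n x^(n-1) and y''(x) = sum_{n>=2} n(n-1) a_n x^(n-2).
Substitute into P(x) y'' + Q(x) y' + R(x) y = 0 with P(x) = 1, Q(x) = -2x - 2, R(x) = 2x - 2, and match powers of x.
Initial conditions: a_0 = 1, a_1 = 0.
Setting the coefficient of each power of x to zero and solving order by order (substituting the coefficients already found):
  x^0: 2 a_2 - 2 a_1 - 2 a_0 = 0  ->  2 a_2 = 2 a_1 + 2 a_0 = 2  ->  a_2 = 1
  x^1: 6 a_3 - 4 a_2 - 4 a_1 + 2 a_0 = 0  ->  6 a_3 = 4 a_2 + 4 a_1 - 2 a_0 = 2  ->  a_3 = 1/3
  x^2: 12 a_4 - 6 a_3 - 6 a_2 + 2 a_1 = 0  ->  12 a_4 = 6 a_3 + 6 a_2 - 2 a_1 = 8  ->  a_4 = 2/3
  x^3: 20 a_5 - 8 a_4 - 8 a_3 + 2 a_2 = 0  ->  20 a_5 = 8 a_4 + 8 a_3 - 2 a_2 = 6  ->  a_5 = 3/10
Truncated series: y(x) = 1 + x^2 + (1/3) x^3 + (2/3) x^4 + (3/10) x^5 + O(x^6).

a_0 = 1; a_1 = 0; a_2 = 1; a_3 = 1/3; a_4 = 2/3; a_5 = 3/10


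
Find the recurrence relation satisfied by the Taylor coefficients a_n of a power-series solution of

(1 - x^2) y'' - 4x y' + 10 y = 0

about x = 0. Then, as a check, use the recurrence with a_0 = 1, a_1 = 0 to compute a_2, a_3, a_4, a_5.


Substitute y = sum_n a_n x^n.
(1 - 1 x^2) y'' contributes (n+2)(n+1) a_{n+2} - n(n-1) a_n at x^n.
-4 x y'(x) contributes -4 n a_n at x^n.
10 y(x) contributes 10 a_n at x^n.
Matching x^n: (n+2)(n+1) a_{n+2} + (-n(n-1) - 4 n + 10) a_n = 0.
Thus a_{n+2} = (n(n-1) + 4 n - 10) / ((n+1)(n+2)) * a_n.

Check with a_0 = 1, a_1 = 0 (apply the recurrence for n = 0, 1, 2, 3): a_0 = 1, a_1 = 0, a_2 = -5, a_3 = 0, a_4 = 0, a_5 = 0.

a_(n+2) = (n(n-1) + 4 n - 10) / ((n+1)(n+2)) * a_n; check: a_0 = 1, a_1 = 0, a_2 = -5, a_3 = 0, a_4 = 0, a_5 = 0


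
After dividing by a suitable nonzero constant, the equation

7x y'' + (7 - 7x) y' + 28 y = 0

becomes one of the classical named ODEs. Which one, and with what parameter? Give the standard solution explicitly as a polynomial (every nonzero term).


All three coefficients share the factor 7; dividing through by 7 gives  x y'' + (1 - x) y' + 4 y = 0.
This matches the Laguerre equation x y'' + (1 - x) y' + n y = 0 with n = 4; the polynomial solution is L_4(x).
With y = sum_k a_k x^k, matching x^k gives (k+1)k a_{k+1} + (k+1) a_{k+1} - k a_k + n a_k = 0, i.e. (k+1)^2 a_{k+1} = (k - n) a_k = (k - 4) a_k. The right side vanishes at k = 4, so the series terminates at degree 4.
Standard normalization L_n(0) = 1 gives a_0 = 1. Work upward with a_{k+1} = (k - 4) a_k / (k+1)^2:
  a_1 = (0 - 4)(1) / 1^2 = -4/1 = -4
  a_2 = (1 - 4)(-4) / 2^2 = 12/4 = 3
  a_3 = (2 - 4)(3) / 3^2 = -6/9 = -2/3
  a_4 = (3 - 4)(-2/3) / 4^2 = (2/3)/16 = 1/24
Hence L_4(x) = x^4/24 - 2 x^3/3 + 3 x^2 - 4 x + 1.

L_4(x); series = x^4/24 - 2 x^3/3 + 3 x^2 - 4 x + 1


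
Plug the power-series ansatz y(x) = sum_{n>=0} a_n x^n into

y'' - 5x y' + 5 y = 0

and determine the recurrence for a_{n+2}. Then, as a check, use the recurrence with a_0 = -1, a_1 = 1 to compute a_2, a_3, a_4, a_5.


Substitute y = sum_n a_n x^n.
y''(x) has coefficient (n+2)(n+1) a_{n+2} at x^n;
-5 x y'(x) has coefficient -5 n a_n at x^n (shift);
5 y(x) has coefficient 5 a_n at x^n.
Matching x^n: (n+2)(n+1) a_{n+2} + (-5n + 5) a_n = 0.
Thus a_{n+2} = (5n - 5) / ((n+1)(n+2)) * a_n.

Check with a_0 = -1, a_1 = 1 (apply the recurrence for n = 0, 1, 2, 3): a_0 = -1, a_1 = 1, a_2 = 5/2, a_3 = 0, a_4 = 25/24, a_5 = 0.

a_(n+2) = (5n - 5) / ((n+1)(n+2)) * a_n; check: a_0 = -1, a_1 = 1, a_2 = 5/2, a_3 = 0, a_4 = 25/24, a_5 = 0


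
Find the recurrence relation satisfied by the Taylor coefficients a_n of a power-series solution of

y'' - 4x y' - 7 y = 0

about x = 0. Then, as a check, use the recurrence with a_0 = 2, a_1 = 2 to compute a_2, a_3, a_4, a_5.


Substitute y = sum_n a_n x^n.
y''(x) has coefficient (n+2)(n+1) a_{n+2} at x^n;
-4 x y'(x) has coefficient -4 n a_n at x^n (shift);
-7 y(x) has coefficient -7 a_n at x^n.
Matching x^n: (n+2)(n+1) a_{n+2} + (-4n - 7) a_n = 0.
Thus a_{n+2} = (4n + 7) / ((n+1)(n+2)) * a_n.

Check with a_0 = 2, a_1 = 2 (apply the recurrence for n = 0, 1, 2, 3): a_0 = 2, a_1 = 2, a_2 = 7, a_3 = 11/3, a_4 = 35/4, a_5 = 209/60.

a_(n+2) = (4n + 7) / ((n+1)(n+2)) * a_n; check: a_0 = 2, a_1 = 2, a_2 = 7, a_3 = 11/3, a_4 = 35/4, a_5 = 209/60


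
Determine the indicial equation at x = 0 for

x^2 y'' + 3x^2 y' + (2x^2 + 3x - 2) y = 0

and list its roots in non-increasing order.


Divide by x^2 to reach normal form y'' + P_1(x) y' + P_2(x) y = 0 with P_1(x) = 3 and P_2(x) = 2 + 3/x - 2/x^2.
x = 0 is a singular point because the y-coefficient 2 + 3/x - 2/x^2 has a pole at x = 0.
It is a regular singular point because x P_1(x) = p(x) = 3x and x^2 P_2(x) = q(x) = 2x^2 + 3x - 2 are polynomials, hence analytic at x = 0.
p(0) = 0,  q(0) = -2.
Indicial equation: r(r-1) + p(0) r + q(0) = 0, i.e. r^2 + (p(0) - 1) r + q(0) = 0, i.e. r^2 - 1 r - 2 = 0.
Discriminant: (-1)^2 - 4(-2) = 9, so r = (1 ± 3)/2.
Solving: r_1 = 2, r_2 = -1.

indicial: r^2 - 1 r - 2 = 0; roots r_1 = 2, r_2 = -1


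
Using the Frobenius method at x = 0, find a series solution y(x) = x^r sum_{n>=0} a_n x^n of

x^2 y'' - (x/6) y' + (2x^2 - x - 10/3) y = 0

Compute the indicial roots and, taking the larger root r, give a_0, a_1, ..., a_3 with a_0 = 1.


Write in Frobenius form y'' + (p(x)/x) y' + (q(x)/x^2) y = 0:
  p(x) = -1/6,  q(x) = 2x^2 - x - 10/3.
Indicial equation: r(r-1) + (-1/6) r + (-10/3) = 0 -> roots r_1 = 5/2, r_2 = -4/3.
Take r = r_1 = 5/2. Let y(x) = x^r sum_{n>=0} a_n x^n with a_0 = 1.
Substitute y = x^r sum a_n x^n and match x^{r+n}. The recurrence is
  D(n) a_n - 1 a_{n-1} + 2 a_{n-2} = 0,  where D(n) = (r+n)(r+n-1) + (-1/6)(r+n) + (-10/3).
  a_n = [1 a_{n-1} - 2 a_{n-2}] / D(n).
Since the indicial polynomial factors as (r - r_1)(r - r_2), D(n) = (r_1 + n - r_1)(r_1 + n - r_2) = n(n + 23/6).
Evaluating step by step (a_0 = 1):
  n = 1: D(1) = 1(1 + 23/6) = 29/6; numerator = 1(1) = 1; a_1 = (1)/(29/6) = 6/29
  n = 2: D(2) = 2(2 + 23/6) = 35/3; numerator = 1(6/29) - 2(1) = -52/29; a_2 = (-52/29)/(35/3) = -156/1015
  n = 3: D(3) = 3(3 + 23/6) = 41/2; numerator = 1(-156/1015) - 2(6/29) = -576/1015; a_3 = (-576/1015)/(41/2) = -1152/41615

r = 5/2; a_0 = 1; a_1 = 6/29; a_2 = -156/1015; a_3 = -1152/41615


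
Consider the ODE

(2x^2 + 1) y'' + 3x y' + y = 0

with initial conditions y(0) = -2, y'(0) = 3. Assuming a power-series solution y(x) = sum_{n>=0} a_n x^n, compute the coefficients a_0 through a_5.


Ansatz: y(x) = sum_{n>=0} a_n x^n, so y'(x) = sum_{n>=1} n a_n x^(n-1) and y''(x) = sum_{n>=2} n(n-1) a_n x^(n-2).
Substitute into P(x) y'' + Q(x) y' + R(x) y = 0 with P(x) = 2x^2 + 1, Q(x) = 3x, R(x) = 1, and match powers of x.
Initial conditions: a_0 = -2, a_1 = 3.
Setting the coefficient of each power of x to zero and solving order by order (substituting the coefficients already found):
  x^0: 2 a_2 + a_0 = 0  ->  2 a_2 = -a_0 = 2  ->  a_2 = 1
  x^1: 6 a_3 + 4 a_1 = 0  ->  6 a_3 = -4 a_1 = -12  ->  a_3 = -2
  x^2: 12 a_4 + 11 a_2 = 0  ->  12 a_4 = -11 a_2 = -11  ->  a_4 = -11/12
  x^3: 20 a_5 + 22 a_3 = 0  ->  20 a_5 = -22 a_3 = 44  ->  a_5 = 11/5
Truncated series: y(x) = -2 + 3 x + x^2 - 2 x^3 - (11/12) x^4 + (11/5) x^5 + O(x^6).

a_0 = -2; a_1 = 3; a_2 = 1; a_3 = -2; a_4 = -11/12; a_5 = 11/5


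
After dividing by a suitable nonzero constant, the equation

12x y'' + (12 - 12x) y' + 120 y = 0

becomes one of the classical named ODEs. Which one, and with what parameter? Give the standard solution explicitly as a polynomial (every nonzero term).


All three coefficients share the factor 12; dividing through by 12 gives  x y'' + (1 - x) y' + 10 y = 0.
This matches the Laguerre equation x y'' + (1 - x) y' + n y = 0 with n = 10; the polynomial solution is L_10(x).
With y = sum_k a_k x^k, matching x^k gives (k+1)k a_{k+1} + (k+1) a_{k+1} - k a_k + n a_k = 0, i.e. (k+1)^2 a_{k+1} = (k - n) a_k = (k - 10) a_k. The right side vanishes at k = 10, so the series terminates at degree 10.
Standard normalization L_n(0) = 1 gives a_0 = 1. Work upward with a_{k+1} = (k - 10) a_k / (k+1)^2:
  a_1 = (0 - 10)(1) / 1^2 = -10/1 = -10
  a_2 = (1 - 10)(-10) / 2^2 = 90/4 = 45/2
  a_3 = (2 - 10)(45/2) / 3^2 = -180/9 = -20
  a_4 = (3 - 10)(-20) / 4^2 = 140/16 = 35/4
  a_5 = (4 - 10)(35/4) / 5^2 = (-105/2)/25 = -21/10
  a_6 = (5 - 10)(-21/10) / 6^2 = (21/2)/36 = 7/24
  a_7 = (6 - 10)(7/24) / 7^2 = (-7/6)/49 = -1/42
  a_8 = (7 - 10)(-1/42) / 8^2 = (1/14)/64 = 1/896
  a_9 = (8 - 10)(1/896) / 9^2 = (-1/448)/81 = -1/36288
  a_10 = (9 - 10)(-1/36288) / 10^2 = (1/36288)/100 = 1/3628800
Hence L_10(x) = x^10/3628800 - x^9/36288 + x^8/896 - x^7/42 + 7 x^6/24 - 21 x^5/10 + 35 x^4/4 - 20 x^3 + 45 x^2/2 - 10 x + 1.

L_10(x); series = x^10/3628800 - x^9/36288 + x^8/896 - x^7/42 + 7 x^6/24 - 21 x^5/10 + 35 x^4/4 - 20 x^3 + 45 x^2/2 - 10 x + 1


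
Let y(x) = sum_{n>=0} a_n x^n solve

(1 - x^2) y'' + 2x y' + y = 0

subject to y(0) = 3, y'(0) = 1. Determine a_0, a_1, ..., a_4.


Ansatz: y(x) = sum_{n>=0} a_n x^n, so y'(x) = sum_{n>=1} n a_n x^(n-1) and y''(x) = sum_{n>=2} n(n-1) a_n x^(n-2).
Substitute into P(x) y'' + Q(x) y' + R(x) y = 0 with P(x) = 1 - x^2, Q(x) = 2x, R(x) = 1, and match powers of x.
Initial conditions: a_0 = 3, a_1 = 1.
Setting the coefficient of each power of x to zero and solving order by order (substituting the coefficients already found):
  x^0: 2 a_2 + a_0 = 0  ->  2 a_2 = -a_0 = -3  ->  a_2 = -3/2
  x^1: 6 a_3 + 3 a_1 = 0  ->  6 a_3 = -3 a_1 = -3  ->  a_3 = -1/2
  x^2: 12 a_4 + 3 a_2 = 0  ->  12 a_4 = -3 a_2 = 9/2  ->  a_4 = 3/8
Truncated series: y(x) = 3 + x - (3/2) x^2 - (1/2) x^3 + (3/8) x^4 + O(x^5).

a_0 = 3; a_1 = 1; a_2 = -3/2; a_3 = -1/2; a_4 = 3/8


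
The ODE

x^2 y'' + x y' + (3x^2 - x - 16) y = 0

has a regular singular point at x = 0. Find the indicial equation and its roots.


Divide by x^2 to reach normal form y'' + P_1(x) y' + P_2(x) y = 0 with P_1(x) = 1/x and P_2(x) = 3 - 1/x - 16/x^2.
x = 0 is a singular point because the y'-coefficient 1/x has a pole at x = 0 and the y-coefficient 3 - 1/x - 16/x^2 has a pole at x = 0.
It is a regular singular point because x P_1(x) = p(x) = 1 and x^2 P_2(x) = q(x) = 3x^2 - x - 16 are polynomials, hence analytic at x = 0.
p(0) = 1,  q(0) = -16.
Indicial equation: r(r-1) + p(0) r + q(0) = 0, i.e. r^2 + (p(0) - 1) r + q(0) = 0, i.e. r^2 - 16 = 0.
Discriminant: (0)^2 - 4(-16) = 64, so r = (0 ± 8)/2.
Solving: r_1 = 4, r_2 = -4.

indicial: r^2 - 16 = 0; roots r_1 = 4, r_2 = -4


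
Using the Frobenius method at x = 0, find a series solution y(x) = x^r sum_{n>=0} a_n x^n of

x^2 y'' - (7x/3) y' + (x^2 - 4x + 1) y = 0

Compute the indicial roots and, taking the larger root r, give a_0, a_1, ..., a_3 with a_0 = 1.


Write in Frobenius form y'' + (p(x)/x) y' + (q(x)/x^2) y = 0:
  p(x) = -7/3,  q(x) = x^2 - 4x + 1.
Indicial equation: r(r-1) + (-7/3) r + (1) = 0 -> roots r_1 = 3, r_2 = 1/3.
Take r = r_1 = 3. Let y(x) = x^r sum_{n>=0} a_n x^n with a_0 = 1.
Substitute y = x^r sum a_n x^n and match x^{r+n}. The recurrence is
  D(n) a_n - 4 a_{n-1} + 1 a_{n-2} = 0,  where D(n) = (r+n)(r+n-1) + (-7/3)(r+n) + (1).
  a_n = [4 a_{n-1} - 1 a_{n-2}] / D(n).
Since the indicial polynomial factors as (r - r_1)(r - r_2), D(n) = (r_1 + n - r_1)(r_1 + n - r_2) = n(n + 8/3).
Evaluating step by step (a_0 = 1):
  n = 1: D(1) = 1(1 + 8/3) = 11/3; numerator = 4(1) = 4; a_1 = (4)/(11/3) = 12/11
  n = 2: D(2) = 2(2 + 8/3) = 28/3; numerator = 4(12/11) - 1(1) = 37/11; a_2 = (37/11)/(28/3) = 111/308
  n = 3: D(3) = 3(3 + 8/3) = 17; numerator = 4(111/308) - 1(12/11) = 27/77; a_3 = (27/77)/(17) = 27/1309

r = 3; a_0 = 1; a_1 = 12/11; a_2 = 111/308; a_3 = 27/1309


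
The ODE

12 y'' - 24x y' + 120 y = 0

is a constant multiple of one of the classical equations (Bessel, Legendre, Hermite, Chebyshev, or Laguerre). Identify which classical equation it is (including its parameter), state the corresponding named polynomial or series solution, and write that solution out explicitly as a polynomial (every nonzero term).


All three coefficients share the factor 12; dividing through by 12 gives  y'' - 2x y' + 10 y = 0.
This matches the Hermite equation y'' - 2x y' + 2n y = 0 with 2n = 10, so n = 5; the polynomial solution is H_5(x).
With y = sum_k a_k x^k, matching x^k gives (k+2)(k+1) a_{k+2} = 2(k - n) a_k = 2(k - 5) a_k. The right side vanishes at k = 5, so the series with the parity of 5 terminates at degree 5.
Standard normalization: leading coefficient of H_n is 2^n, so a_5 = 2^5 = 32. Work downward with a_k = (k+1)(k+2) a_{k+2} / (2(k - n)):
  a_3 = (4)(5)(32) / (2(3 - 5)) = 640/(-4) = -160
  a_1 = (2)(3)(-160) / (2(1 - 5)) = -960/(-8) = 120
Hence H_5(x) = 32 x^5 - 160 x^3 + 120 x.

H_5(x); series = 32 x^5 - 160 x^3 + 120 x


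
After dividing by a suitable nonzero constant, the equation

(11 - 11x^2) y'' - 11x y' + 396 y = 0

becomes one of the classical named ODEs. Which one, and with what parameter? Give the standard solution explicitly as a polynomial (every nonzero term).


All three coefficients share the factor 11; dividing through by 11 gives  (1 - x^2) y'' - x y' + 36 y = 0.
This matches the Chebyshev equation (1 - x^2) y'' - x y' + n^2 y = 0 (note the -x y' term, not -2x y') with n^2 = 36, so n = 6; the polynomial solution is T_6(x).
With y = sum_k a_k x^k, matching x^k gives (k+2)(k+1) a_{k+2} = (k^2 - n^2) a_k = (k - 6)(k + 6) a_k. The right side vanishes at k = 6, so the series with the parity of 6 terminates at degree 6.
Standard normalization: leading coefficient of T_n is 2^(n-1), so a_6 = 2^5 = 32. Work downward with a_k = (k+1)(k+2) a_{k+2} / ((k - 6)(k + 6)):
  a_4 = (5)(6)(32) / ((4 - 6)(4 + 6)) = 960/(-20) = -48
  a_2 = (3)(4)(-48) / ((2 - 6)(2 + 6)) = -576/(-32) = 18
  a_0 = (1)(2)(18) / ((0 - 6)(0 + 6)) = 36/(-36) = -1
Hence T_6(x) = 32 x^6 - 48 x^4 + 18 x^2 - 1.

T_6(x); series = 32 x^6 - 48 x^4 + 18 x^2 - 1
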